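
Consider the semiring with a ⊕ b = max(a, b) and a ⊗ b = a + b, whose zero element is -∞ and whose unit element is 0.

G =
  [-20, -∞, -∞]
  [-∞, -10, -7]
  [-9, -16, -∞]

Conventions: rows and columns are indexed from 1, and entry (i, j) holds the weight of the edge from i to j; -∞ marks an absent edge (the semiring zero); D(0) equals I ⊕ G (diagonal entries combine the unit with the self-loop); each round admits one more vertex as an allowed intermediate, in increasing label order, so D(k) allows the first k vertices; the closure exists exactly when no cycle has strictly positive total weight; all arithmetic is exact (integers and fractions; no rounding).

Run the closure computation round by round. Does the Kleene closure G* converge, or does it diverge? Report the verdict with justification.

D(0):
  [0, -∞, -∞]
  [-∞, 0, -7]
  [-9, -16, 0]
D(1):
  [0, -∞, -∞]
  [-∞, 0, -7]
  [-9, -16, 0]
D(2):
  [0, -∞, -∞]
  [-∞, 0, -7]
  [-9, -16, 0]
D(3):
  [0, -∞, -∞]
  [-16, 0, -7]
  [-9, -16, 0]
Key observation: every diagonal entry stays at the unit through all rounds, so no improving cycle exists.
Answer: CONVERGES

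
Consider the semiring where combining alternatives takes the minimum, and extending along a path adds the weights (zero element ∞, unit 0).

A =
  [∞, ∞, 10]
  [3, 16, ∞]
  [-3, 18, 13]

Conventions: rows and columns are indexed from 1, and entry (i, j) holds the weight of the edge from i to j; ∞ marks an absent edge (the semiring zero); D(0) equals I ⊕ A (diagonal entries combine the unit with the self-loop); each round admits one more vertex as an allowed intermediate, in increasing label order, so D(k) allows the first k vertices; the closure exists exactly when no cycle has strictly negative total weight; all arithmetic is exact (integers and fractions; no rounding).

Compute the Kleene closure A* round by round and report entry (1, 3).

D(0):
  [0, ∞, 10]
  [3, 0, ∞]
  [-3, 18, 0]
D(1):
  [0, ∞, 10]
  [3, 0, 13]
  [-3, 18, 0]
D(2):
  [0, ∞, 10]
  [3, 0, 13]
  [-3, 18, 0]
D(3):
  [0, 28, 10]
  [3, 0, 13]
  [-3, 18, 0]
Answer: A*[1][3] = 10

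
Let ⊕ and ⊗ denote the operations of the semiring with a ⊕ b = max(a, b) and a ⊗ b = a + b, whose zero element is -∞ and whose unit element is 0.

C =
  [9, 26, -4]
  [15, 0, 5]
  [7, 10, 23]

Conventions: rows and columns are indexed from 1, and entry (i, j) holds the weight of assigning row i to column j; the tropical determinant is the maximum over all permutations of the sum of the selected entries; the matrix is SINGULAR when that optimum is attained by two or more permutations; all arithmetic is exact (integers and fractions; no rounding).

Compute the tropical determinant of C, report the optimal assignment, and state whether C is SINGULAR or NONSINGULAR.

σ = (1, 2, 3): 9 + 0 + 23 = 32
σ = (1, 3, 2): 9 + 5 + 10 = 24
σ = (2, 1, 3): 26 + 15 + 23 = 64
σ = (2, 3, 1): 26 + 5 + 7 = 38
σ = (3, 1, 2): (-4) + 15 + 10 = 21
σ = (3, 2, 1): (-4) + 0 + 7 = 3
Optimal value attained by: σ = (2, 1, 3).
Answer: det⊕(C) = 64; verdict: NONSINGULAR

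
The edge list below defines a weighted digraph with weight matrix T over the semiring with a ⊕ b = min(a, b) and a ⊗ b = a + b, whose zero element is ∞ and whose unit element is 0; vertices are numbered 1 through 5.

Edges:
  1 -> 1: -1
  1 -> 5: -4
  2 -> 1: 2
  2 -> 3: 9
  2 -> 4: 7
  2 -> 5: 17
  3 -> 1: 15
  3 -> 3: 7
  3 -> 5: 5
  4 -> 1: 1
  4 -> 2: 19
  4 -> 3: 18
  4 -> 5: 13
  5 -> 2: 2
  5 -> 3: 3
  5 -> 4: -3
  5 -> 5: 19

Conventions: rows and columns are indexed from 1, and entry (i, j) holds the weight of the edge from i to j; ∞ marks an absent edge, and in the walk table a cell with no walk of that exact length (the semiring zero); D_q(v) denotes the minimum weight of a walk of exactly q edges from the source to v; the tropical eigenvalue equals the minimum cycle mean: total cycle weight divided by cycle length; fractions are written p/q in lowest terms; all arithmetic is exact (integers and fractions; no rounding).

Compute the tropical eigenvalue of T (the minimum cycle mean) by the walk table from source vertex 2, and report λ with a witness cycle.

q=0: [∞, 0, ∞, ∞, ∞]
q=1: [2, ∞, 9, 7, 17]
q=2: [1, 19, 16, 14, -2]
q=3: [0, 0, 1, -5, -3]
q=4: [-4, -1, 0, -6, -4]
q=5: [-5, -2, -1, -7, -8]
Optimal cycle mean attained by: cycle 1->5->4->1, total (-4) + (-3) + 1, length 3.
Answer: λ = -2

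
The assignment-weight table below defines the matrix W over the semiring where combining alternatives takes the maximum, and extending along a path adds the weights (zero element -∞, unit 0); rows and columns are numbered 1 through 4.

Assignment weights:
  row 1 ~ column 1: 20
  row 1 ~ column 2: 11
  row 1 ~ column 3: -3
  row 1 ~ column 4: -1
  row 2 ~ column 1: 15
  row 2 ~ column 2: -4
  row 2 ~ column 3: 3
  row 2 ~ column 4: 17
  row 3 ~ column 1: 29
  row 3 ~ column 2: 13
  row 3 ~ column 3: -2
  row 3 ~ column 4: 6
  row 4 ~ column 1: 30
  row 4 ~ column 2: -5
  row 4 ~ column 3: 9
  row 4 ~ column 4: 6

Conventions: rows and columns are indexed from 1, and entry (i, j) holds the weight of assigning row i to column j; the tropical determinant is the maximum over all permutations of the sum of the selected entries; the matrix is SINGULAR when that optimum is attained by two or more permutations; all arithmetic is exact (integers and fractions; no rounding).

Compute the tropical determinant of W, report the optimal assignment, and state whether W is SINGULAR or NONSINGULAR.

σ = (1, 2, 3, 4): 20 + (-4) + (-2) + 6 = 20
σ = (1, 2, 4, 3): 20 + (-4) + 6 + 9 = 31
σ = (1, 3, 2, 4): 20 + 3 + 13 + 6 = 42
σ = (1, 3, 4, 2): 20 + 3 + 6 + (-5) = 24
σ = (1, 4, 2, 3): 20 + 17 + 13 + 9 = 59
σ = (1, 4, 3, 2): 20 + 17 + (-2) + (-5) = 30
σ = (2, 1, 3, 4): 11 + 15 + (-2) + 6 = 30
σ = (2, 1, 4, 3): 11 + 15 + 6 + 9 = 41
σ = (2, 3, 1, 4): 11 + 3 + 29 + 6 = 49
σ = (2, 3, 4, 1): 11 + 3 + 6 + 30 = 50
σ = (2, 4, 1, 3): 11 + 17 + 29 + 9 = 66
σ = (2, 4, 3, 1): 11 + 17 + (-2) + 30 = 56
σ = (3, 1, 2, 4): (-3) + 15 + 13 + 6 = 31
σ = (3, 1, 4, 2): (-3) + 15 + 6 + (-5) = 13
σ = (3, 2, 1, 4): (-3) + (-4) + 29 + 6 = 28
σ = (3, 2, 4, 1): (-3) + (-4) + 6 + 30 = 29
σ = (3, 4, 1, 2): (-3) + 17 + 29 + (-5) = 38
σ = (3, 4, 2, 1): (-3) + 17 + 13 + 30 = 57
σ = (4, 1, 2, 3): (-1) + 15 + 13 + 9 = 36
σ = (4, 1, 3, 2): (-1) + 15 + (-2) + (-5) = 7
σ = (4, 2, 1, 3): (-1) + (-4) + 29 + 9 = 33
σ = (4, 2, 3, 1): (-1) + (-4) + (-2) + 30 = 23
σ = (4, 3, 1, 2): (-1) + 3 + 29 + (-5) = 26
σ = (4, 3, 2, 1): (-1) + 3 + 13 + 30 = 45
Optimal value attained by: σ = (2, 4, 1, 3).
Answer: det⊕(W) = 66; verdict: NONSINGULAR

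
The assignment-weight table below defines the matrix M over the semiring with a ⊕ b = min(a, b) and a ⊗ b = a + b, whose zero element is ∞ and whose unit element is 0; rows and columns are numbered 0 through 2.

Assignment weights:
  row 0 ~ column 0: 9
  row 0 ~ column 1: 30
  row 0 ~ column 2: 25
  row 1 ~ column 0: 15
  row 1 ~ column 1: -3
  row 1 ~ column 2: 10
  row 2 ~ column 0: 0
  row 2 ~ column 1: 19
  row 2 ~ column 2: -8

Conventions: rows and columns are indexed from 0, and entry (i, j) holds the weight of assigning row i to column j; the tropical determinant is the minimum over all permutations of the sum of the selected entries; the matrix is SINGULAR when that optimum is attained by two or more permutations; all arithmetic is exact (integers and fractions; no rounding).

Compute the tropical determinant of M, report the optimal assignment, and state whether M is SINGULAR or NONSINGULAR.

σ = (0, 1, 2): 9 + (-3) + (-8) = -2
σ = (0, 2, 1): 9 + 10 + 19 = 38
σ = (1, 0, 2): 30 + 15 + (-8) = 37
σ = (1, 2, 0): 30 + 10 + 0 = 40
σ = (2, 0, 1): 25 + 15 + 19 = 59
σ = (2, 1, 0): 25 + (-3) + 0 = 22
Optimal value attained by: σ = (0, 1, 2).
Answer: det⊕(M) = -2; verdict: NONSINGULAR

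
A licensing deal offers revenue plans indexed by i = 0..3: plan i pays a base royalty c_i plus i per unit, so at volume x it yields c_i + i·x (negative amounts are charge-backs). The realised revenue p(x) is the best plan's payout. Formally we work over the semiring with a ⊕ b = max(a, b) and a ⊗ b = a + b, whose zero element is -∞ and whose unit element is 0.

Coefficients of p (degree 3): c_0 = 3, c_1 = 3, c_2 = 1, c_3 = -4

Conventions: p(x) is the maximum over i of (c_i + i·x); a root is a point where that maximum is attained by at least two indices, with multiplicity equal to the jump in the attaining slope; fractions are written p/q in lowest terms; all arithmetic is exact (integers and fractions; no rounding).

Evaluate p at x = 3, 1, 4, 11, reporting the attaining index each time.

p(3) = max(3+0·3=3, 3+1·3=6, 1+2·3=7, -4+3·3=5) = 7 (attained by i=2)
p(1) = max(3+0·1=3, 3+1·1=4, 1+2·1=3, -4+3·1=-1) = 4 (attained by i=1)
p(4) = max(3+0·4=3, 3+1·4=7, 1+2·4=9, -4+3·4=8) = 9 (attained by i=2)
p(11) = max(3+0·11=3, 3+1·11=14, 1+2·11=23, -4+3·11=29) = 29 (attained by i=3)
Answer: p(3) = 7; p(1) = 4; p(4) = 9; p(11) = 29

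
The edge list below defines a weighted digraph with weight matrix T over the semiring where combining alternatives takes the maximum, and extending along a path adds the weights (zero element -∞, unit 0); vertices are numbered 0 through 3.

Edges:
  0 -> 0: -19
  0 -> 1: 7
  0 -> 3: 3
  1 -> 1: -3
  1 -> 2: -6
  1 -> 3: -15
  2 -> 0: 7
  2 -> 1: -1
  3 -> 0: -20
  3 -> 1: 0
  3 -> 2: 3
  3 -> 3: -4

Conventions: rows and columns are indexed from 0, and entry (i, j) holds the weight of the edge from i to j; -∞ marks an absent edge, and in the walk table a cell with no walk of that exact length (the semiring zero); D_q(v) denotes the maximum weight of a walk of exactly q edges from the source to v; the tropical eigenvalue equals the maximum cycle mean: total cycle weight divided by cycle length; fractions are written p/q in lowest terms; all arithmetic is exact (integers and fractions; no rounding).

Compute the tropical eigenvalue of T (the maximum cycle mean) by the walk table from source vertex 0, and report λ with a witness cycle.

q=0: [0, -∞, -∞, -∞]
q=1: [-19, 7, -∞, 3]
q=2: [-17, 4, 6, -1]
q=3: [13, 5, 2, -5]
q=4: [9, 20, -1, 16]
Optimal cycle mean attained by: cycle 0->3->2->0, total 3 + 3 + 7, length 3.
Answer: λ = 13/3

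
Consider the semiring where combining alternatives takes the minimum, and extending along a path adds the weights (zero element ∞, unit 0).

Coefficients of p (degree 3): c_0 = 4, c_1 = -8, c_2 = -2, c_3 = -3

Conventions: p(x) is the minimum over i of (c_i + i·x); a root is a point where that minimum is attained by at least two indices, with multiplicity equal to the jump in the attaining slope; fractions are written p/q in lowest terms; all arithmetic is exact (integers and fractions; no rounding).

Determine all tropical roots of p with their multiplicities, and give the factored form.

hull edge (i=0, c=4) to (i=1, c=-8): slope -12, span 1
hull edge (i=1, c=-8) to (i=3, c=-3): slope 5/2, span 2
Factored form: p(x) = -3 ⊗ (x ⊕ (-5/2)) ⊗ (x ⊕ (-5/2)) ⊗ (x ⊕ 12)
Answer: roots = -5/2 (mult 2), 12 (mult 1)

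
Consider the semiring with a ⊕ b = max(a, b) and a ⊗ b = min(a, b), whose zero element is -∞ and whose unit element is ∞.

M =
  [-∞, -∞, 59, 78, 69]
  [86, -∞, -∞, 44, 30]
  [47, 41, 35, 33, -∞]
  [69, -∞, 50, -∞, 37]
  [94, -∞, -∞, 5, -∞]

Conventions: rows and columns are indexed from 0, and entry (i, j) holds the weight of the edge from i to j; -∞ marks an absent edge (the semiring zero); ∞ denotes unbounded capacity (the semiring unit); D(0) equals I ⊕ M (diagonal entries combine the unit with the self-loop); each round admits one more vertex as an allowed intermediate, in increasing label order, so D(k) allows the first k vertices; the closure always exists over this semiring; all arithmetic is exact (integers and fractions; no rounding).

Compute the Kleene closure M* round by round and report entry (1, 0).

D(0):
  [∞, -∞, 59, 78, 69]
  [86, ∞, -∞, 44, 30]
  [47, 41, ∞, 33, -∞]
  [69, -∞, 50, ∞, 37]
  [94, -∞, -∞, 5, ∞]
D(1):
  [∞, -∞, 59, 78, 69]
  [86, ∞, 59, 78, 69]
  [47, 41, ∞, 47, 47]
  [69, -∞, 59, ∞, 69]
  [94, -∞, 59, 78, ∞]
D(2):
  [∞, -∞, 59, 78, 69]
  [86, ∞, 59, 78, 69]
  [47, 41, ∞, 47, 47]
  [69, -∞, 59, ∞, 69]
  [94, -∞, 59, 78, ∞]
D(3):
  [∞, 41, 59, 78, 69]
  [86, ∞, 59, 78, 69]
  [47, 41, ∞, 47, 47]
  [69, 41, 59, ∞, 69]
  [94, 41, 59, 78, ∞]
D(4):
  [∞, 41, 59, 78, 69]
  [86, ∞, 59, 78, 69]
  [47, 41, ∞, 47, 47]
  [69, 41, 59, ∞, 69]
  [94, 41, 59, 78, ∞]
D(5):
  [∞, 41, 59, 78, 69]
  [86, ∞, 59, 78, 69]
  [47, 41, ∞, 47, 47]
  [69, 41, 59, ∞, 69]
  [94, 41, 59, 78, ∞]
Answer: M*[1][0] = 86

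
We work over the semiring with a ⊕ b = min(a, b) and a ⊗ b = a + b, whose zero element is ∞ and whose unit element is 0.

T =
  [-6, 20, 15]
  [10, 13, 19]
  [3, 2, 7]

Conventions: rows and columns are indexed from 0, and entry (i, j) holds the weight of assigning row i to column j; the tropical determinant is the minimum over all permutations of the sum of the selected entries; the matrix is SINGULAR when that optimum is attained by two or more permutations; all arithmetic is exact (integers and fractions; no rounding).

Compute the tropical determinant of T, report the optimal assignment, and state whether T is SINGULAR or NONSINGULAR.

σ = (0, 1, 2): (-6) + 13 + 7 = 14
σ = (0, 2, 1): (-6) + 19 + 2 = 15
σ = (1, 0, 2): 20 + 10 + 7 = 37
σ = (1, 2, 0): 20 + 19 + 3 = 42
σ = (2, 0, 1): 15 + 10 + 2 = 27
σ = (2, 1, 0): 15 + 13 + 3 = 31
Optimal value attained by: σ = (0, 1, 2).
Answer: det⊕(T) = 14; verdict: NONSINGULAR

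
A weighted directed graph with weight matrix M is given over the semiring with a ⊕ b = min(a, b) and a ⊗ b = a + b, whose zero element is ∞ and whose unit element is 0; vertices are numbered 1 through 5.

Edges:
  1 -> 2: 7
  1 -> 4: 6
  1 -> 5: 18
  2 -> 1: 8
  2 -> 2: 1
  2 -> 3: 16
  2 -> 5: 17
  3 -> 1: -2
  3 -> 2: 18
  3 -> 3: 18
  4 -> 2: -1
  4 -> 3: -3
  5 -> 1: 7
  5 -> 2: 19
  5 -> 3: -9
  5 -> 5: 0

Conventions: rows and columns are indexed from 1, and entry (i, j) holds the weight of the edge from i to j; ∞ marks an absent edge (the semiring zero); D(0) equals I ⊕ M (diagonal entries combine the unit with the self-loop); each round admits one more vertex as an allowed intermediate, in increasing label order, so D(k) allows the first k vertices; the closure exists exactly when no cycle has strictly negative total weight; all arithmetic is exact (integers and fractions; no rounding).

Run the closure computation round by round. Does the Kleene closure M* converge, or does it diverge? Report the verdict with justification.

D(0):
  [0, 7, ∞, 6, 18]
  [8, 0, 16, ∞, 17]
  [-2, 18, 0, ∞, ∞]
  [∞, -1, -3, 0, ∞]
  [7, 19, -9, ∞, 0]
D(1):
  [0, 7, ∞, 6, 18]
  [8, 0, 16, 14, 17]
  [-2, 5, 0, 4, 16]
  [∞, -1, -3, 0, ∞]
  [7, 14, -9, 13, 0]
D(2):
  [0, 7, 23, 6, 18]
  [8, 0, 16, 14, 17]
  [-2, 5, 0, 4, 16]
  [7, -1, -3, 0, 16]
  [7, 14, -9, 13, 0]
D(3):
  [0, 7, 23, 6, 18]
  [8, 0, 16, 14, 17]
  [-2, 5, 0, 4, 16]
  [-5, -1, -3, 0, 13]
  [-11, -4, -9, -5, 0]
D(4):
  [0, 5, 3, 6, 18]
  [8, 0, 11, 14, 17]
  [-2, 3, 0, 4, 16]
  [-5, -1, -3, 0, 13]
  [-11, -6, -9, -5, 0]
D(5):
  [0, 5, 3, 6, 18]
  [6, 0, 8, 12, 17]
  [-2, 3, 0, 4, 16]
  [-5, -1, -3, 0, 13]
  [-11, -6, -9, -5, 0]
Key observation: every diagonal entry stays at the unit through all rounds, so no improving cycle exists.
Answer: CONVERGES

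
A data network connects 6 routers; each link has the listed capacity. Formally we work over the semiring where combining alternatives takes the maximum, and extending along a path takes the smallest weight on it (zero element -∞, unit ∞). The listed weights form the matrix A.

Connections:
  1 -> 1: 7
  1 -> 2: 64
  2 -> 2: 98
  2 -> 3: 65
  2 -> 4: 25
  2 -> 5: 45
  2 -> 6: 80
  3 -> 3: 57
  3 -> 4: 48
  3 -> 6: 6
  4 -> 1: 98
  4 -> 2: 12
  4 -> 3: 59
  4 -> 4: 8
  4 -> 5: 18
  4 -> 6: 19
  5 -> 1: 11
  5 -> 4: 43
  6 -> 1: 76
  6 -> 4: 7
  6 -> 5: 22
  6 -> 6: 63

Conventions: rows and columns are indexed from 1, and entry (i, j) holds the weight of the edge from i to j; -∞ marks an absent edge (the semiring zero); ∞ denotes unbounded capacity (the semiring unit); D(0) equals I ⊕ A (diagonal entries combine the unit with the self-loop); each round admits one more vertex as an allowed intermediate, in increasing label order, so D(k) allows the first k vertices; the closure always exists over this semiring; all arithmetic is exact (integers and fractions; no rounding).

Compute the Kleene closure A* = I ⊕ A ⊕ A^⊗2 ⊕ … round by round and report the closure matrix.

D(0):
  [∞, 64, -∞, -∞, -∞, -∞]
  [-∞, ∞, 65, 25, 45, 80]
  [-∞, -∞, ∞, 48, -∞, 6]
  [98, 12, 59, ∞, 18, 19]
  [11, -∞, -∞, 43, ∞, -∞]
  [76, -∞, -∞, 7, 22, ∞]
D(1):
  [∞, 64, -∞, -∞, -∞, -∞]
  [-∞, ∞, 65, 25, 45, 80]
  [-∞, -∞, ∞, 48, -∞, 6]
  [98, 64, 59, ∞, 18, 19]
  [11, 11, -∞, 43, ∞, -∞]
  [76, 64, -∞, 7, 22, ∞]
D(2):
  [∞, 64, 64, 25, 45, 64]
  [-∞, ∞, 65, 25, 45, 80]
  [-∞, -∞, ∞, 48, -∞, 6]
  [98, 64, 64, ∞, 45, 64]
  [11, 11, 11, 43, ∞, 11]
  [76, 64, 64, 25, 45, ∞]
D(3):
  [∞, 64, 64, 48, 45, 64]
  [-∞, ∞, 65, 48, 45, 80]
  [-∞, -∞, ∞, 48, -∞, 6]
  [98, 64, 64, ∞, 45, 64]
  [11, 11, 11, 43, ∞, 11]
  [76, 64, 64, 48, 45, ∞]
D(4):
  [∞, 64, 64, 48, 45, 64]
  [48, ∞, 65, 48, 45, 80]
  [48, 48, ∞, 48, 45, 48]
  [98, 64, 64, ∞, 45, 64]
  [43, 43, 43, 43, ∞, 43]
  [76, 64, 64, 48, 45, ∞]
D(5):
  [∞, 64, 64, 48, 45, 64]
  [48, ∞, 65, 48, 45, 80]
  [48, 48, ∞, 48, 45, 48]
  [98, 64, 64, ∞, 45, 64]
  [43, 43, 43, 43, ∞, 43]
  [76, 64, 64, 48, 45, ∞]
D(6):
  [∞, 64, 64, 48, 45, 64]
  [76, ∞, 65, 48, 45, 80]
  [48, 48, ∞, 48, 45, 48]
  [98, 64, 64, ∞, 45, 64]
  [43, 43, 43, 43, ∞, 43]
  [76, 64, 64, 48, 45, ∞]
Answer: A* = [[∞, 64, 64, 48, 45, 64], [76, ∞, 65, 48, 45, 80], [48, 48, ∞, 48, 45, 48], [98, 64, 64, ∞, 45, 64], [43, 43, 43, 43, ∞, 43], [76, 64, 64, 48, 45, ∞]]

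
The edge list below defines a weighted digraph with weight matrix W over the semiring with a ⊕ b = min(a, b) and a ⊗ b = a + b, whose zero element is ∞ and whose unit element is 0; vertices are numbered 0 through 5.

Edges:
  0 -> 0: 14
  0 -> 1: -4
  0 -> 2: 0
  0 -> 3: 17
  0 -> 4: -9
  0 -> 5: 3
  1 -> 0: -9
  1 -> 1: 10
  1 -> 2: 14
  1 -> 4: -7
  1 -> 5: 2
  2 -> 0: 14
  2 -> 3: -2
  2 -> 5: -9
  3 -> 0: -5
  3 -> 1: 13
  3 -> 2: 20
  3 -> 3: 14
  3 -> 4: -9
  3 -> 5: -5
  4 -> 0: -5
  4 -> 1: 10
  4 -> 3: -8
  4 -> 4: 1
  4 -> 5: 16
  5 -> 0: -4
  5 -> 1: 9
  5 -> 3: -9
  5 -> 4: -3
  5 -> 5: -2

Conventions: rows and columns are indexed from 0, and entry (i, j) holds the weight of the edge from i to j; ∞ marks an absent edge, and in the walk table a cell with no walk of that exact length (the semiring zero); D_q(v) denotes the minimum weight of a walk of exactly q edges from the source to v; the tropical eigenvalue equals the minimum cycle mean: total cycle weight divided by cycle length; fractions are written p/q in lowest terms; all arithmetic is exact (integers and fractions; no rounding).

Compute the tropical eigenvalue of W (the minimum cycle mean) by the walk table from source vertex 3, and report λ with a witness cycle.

q=0: [∞, ∞, ∞, 0, ∞, ∞]
q=1: [-5, 13, 20, 14, -9, -5]
q=2: [-14, -9, -5, -17, -14, -7]
q=3: [-22, -18, -14, -22, -26, -22]
q=4: [-31, -26, -22, -34, -31, -27]
q=5: [-39, -35, -31, -39, -43, -39]
q=6: [-48, -43, -39, -51, -48, -44]
Optimal cycle mean attained by: cycle 3->4->3, total (-9) + (-8), length 2.
Answer: λ = -17/2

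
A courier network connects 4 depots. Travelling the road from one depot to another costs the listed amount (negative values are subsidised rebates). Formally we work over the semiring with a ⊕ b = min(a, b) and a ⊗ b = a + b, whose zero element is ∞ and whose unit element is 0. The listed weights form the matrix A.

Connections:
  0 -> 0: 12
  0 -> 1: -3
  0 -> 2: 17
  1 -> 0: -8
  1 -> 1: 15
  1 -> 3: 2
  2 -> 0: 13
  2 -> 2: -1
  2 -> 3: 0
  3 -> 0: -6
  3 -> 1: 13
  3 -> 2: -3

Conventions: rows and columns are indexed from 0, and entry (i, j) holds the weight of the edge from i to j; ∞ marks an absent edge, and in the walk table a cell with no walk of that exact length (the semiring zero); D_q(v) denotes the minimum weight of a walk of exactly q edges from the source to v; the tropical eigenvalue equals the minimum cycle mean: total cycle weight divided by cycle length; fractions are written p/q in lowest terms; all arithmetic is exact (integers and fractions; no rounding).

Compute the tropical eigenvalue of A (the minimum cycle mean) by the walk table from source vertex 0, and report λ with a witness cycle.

q=0: [0, ∞, ∞, ∞]
q=1: [12, -3, 17, ∞]
q=2: [-11, 9, 16, -1]
q=3: [-7, -14, -4, 11]
q=4: [-22, -10, -5, -12]
Optimal cycle mean attained by: cycle 0->1->0, total (-3) + (-8), length 2.
Answer: λ = -11/2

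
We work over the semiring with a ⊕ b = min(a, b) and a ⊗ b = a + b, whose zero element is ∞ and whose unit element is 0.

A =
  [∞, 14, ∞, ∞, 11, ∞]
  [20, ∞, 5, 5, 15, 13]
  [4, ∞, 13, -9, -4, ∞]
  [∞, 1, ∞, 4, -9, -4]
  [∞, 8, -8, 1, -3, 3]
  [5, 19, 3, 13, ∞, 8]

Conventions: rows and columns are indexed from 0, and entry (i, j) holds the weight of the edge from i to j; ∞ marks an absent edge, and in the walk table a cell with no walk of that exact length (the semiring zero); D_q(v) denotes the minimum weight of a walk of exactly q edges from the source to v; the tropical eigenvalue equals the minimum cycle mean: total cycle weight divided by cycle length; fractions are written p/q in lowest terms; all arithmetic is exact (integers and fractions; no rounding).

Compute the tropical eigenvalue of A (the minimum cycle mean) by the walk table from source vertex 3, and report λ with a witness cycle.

q=0: [∞, ∞, ∞, 0, ∞, ∞]
q=1: [∞, 1, ∞, 4, -9, -4]
q=2: [1, -1, -17, -8, -12, -6]
q=3: [-13, -7, -20, -26, -21, -12]
q=4: [-16, -25, -29, -29, -35, -30]
q=5: [-25, -28, -43, -38, -38, -33]
q=6: [-39, -37, -46, -52, -47, -42]
Optimal cycle mean attained by: cycle 2->3->4->2, total (-9) + (-9) + (-8), length 3.
Answer: λ = -26/3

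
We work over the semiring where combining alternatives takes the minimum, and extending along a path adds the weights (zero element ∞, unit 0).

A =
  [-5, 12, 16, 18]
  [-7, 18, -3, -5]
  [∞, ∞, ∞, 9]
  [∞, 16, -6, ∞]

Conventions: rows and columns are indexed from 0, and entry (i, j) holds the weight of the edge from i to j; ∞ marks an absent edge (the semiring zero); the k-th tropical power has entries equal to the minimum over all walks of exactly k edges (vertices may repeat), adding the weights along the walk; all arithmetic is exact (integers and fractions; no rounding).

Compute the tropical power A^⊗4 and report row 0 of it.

A^⊗2:
  [-10, 7, 9, 7]
  [-12, 5, -11, 6]
  [∞, 25, 3, ∞]
  [9, 34, 13, 3]
A^⊗3:
  [-15, 2, 1, 2]
  [-17, 0, 0, -2]
  [18, 43, 22, 12]
  [4, 19, -3, 22]
A^⊗4:
  [-20, -3, -4, -3]
  [-22, -5, -8, -5]
  [13, 28, 6, 31]
  [-1, 16, 16, 6]
Answer: row 0 of A^⊗4 = [-20, -3, -4, -3]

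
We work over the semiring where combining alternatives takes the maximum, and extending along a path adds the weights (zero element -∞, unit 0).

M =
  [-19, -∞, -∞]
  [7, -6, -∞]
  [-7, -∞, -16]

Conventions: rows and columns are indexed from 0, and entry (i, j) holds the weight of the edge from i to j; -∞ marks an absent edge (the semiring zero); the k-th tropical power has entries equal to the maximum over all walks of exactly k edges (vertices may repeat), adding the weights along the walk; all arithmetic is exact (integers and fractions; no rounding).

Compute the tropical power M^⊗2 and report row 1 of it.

M^⊗2:
  [-38, -∞, -∞]
  [1, -12, -∞]
  [-23, -∞, -32]
Answer: row 1 of M^⊗2 = [1, -12, -∞]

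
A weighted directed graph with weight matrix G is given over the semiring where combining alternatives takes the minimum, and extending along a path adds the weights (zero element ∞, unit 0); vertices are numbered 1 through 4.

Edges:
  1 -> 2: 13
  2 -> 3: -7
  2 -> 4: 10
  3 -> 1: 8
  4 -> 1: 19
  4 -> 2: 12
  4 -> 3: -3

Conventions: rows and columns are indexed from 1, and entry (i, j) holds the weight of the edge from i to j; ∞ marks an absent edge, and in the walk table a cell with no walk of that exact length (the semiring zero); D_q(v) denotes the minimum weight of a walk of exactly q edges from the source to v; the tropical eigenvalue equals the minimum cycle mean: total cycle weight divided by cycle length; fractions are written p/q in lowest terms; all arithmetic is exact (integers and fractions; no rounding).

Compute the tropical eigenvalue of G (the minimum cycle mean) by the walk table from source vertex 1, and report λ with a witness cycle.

q=0: [0, ∞, ∞, ∞]
q=1: [∞, 13, ∞, ∞]
q=2: [∞, ∞, 6, 23]
q=3: [14, 35, 20, ∞]
q=4: [28, 27, 28, 45]
Optimal cycle mean attained by: cycle 1->2->3->1, total 13 + (-7) + 8, length 3.
Answer: λ = 14/3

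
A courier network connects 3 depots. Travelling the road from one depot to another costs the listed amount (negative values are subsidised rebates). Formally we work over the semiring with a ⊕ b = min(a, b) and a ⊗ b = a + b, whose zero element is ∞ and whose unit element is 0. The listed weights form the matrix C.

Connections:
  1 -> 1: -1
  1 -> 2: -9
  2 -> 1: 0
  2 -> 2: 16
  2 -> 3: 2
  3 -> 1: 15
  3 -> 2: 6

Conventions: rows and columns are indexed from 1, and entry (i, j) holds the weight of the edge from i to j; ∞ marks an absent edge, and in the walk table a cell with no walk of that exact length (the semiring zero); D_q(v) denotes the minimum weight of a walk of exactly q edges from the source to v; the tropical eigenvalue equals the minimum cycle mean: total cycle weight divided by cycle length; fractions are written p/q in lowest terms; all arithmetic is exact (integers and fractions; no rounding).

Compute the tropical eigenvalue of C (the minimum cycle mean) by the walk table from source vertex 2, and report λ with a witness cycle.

q=0: [∞, 0, ∞]
q=1: [0, 16, 2]
q=2: [-1, -9, 18]
q=3: [-9, -10, -7]
Optimal cycle mean attained by: cycle 1->2->1, total (-9) + 0, length 2.
Answer: λ = -9/2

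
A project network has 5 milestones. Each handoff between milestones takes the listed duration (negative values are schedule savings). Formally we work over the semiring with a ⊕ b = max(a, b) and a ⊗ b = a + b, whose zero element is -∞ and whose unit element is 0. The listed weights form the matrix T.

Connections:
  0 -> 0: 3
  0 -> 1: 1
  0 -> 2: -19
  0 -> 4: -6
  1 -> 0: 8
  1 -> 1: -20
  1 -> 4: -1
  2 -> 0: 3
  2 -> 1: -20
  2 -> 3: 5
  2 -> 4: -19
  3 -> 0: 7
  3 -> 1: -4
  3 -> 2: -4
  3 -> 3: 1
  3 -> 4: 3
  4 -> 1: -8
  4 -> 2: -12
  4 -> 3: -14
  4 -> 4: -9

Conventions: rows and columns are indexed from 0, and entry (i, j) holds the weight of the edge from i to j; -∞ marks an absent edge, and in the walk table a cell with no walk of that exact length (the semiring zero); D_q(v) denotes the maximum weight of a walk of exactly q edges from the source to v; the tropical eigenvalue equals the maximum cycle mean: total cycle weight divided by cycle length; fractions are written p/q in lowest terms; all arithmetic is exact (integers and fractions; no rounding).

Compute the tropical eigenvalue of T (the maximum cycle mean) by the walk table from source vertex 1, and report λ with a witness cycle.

q=0: [-∞, 0, -∞, -∞, -∞]
q=1: [8, -20, -∞, -∞, -1]
q=2: [11, 9, -11, -15, 2]
q=3: [17, 12, -8, -6, 8]
q=4: [20, 18, -2, -3, 11]
q=5: [26, 21, 1, 3, 17]
Optimal cycle mean attained by: cycle 0->1->0, total 1 + 8, length 2.
Answer: λ = 9/2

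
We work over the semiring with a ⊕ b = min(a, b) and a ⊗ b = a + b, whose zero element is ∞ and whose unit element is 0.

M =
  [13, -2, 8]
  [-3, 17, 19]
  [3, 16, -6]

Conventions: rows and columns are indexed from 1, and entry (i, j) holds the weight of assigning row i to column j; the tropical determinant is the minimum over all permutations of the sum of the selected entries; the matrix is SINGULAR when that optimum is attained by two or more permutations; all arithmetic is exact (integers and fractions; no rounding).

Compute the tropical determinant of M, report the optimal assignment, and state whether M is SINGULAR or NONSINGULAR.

σ = (1, 2, 3): 13 + 17 + (-6) = 24
σ = (1, 3, 2): 13 + 19 + 16 = 48
σ = (2, 1, 3): (-2) + (-3) + (-6) = -11
σ = (2, 3, 1): (-2) + 19 + 3 = 20
σ = (3, 1, 2): 8 + (-3) + 16 = 21
σ = (3, 2, 1): 8 + 17 + 3 = 28
Optimal value attained by: σ = (2, 1, 3).
Answer: det⊕(M) = -11; verdict: NONSINGULAR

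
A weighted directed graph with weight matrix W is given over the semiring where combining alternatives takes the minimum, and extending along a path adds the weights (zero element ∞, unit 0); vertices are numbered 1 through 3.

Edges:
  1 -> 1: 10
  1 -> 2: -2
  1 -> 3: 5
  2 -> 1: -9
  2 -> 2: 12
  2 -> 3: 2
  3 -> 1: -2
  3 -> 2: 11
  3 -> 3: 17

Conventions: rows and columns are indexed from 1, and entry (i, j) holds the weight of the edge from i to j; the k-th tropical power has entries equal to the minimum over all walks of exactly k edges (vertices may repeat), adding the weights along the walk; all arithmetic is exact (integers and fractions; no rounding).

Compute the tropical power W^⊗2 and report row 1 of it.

W^⊗2:
  [-11, 8, 0]
  [0, -11, -4]
  [2, -4, 3]
Answer: row 1 of W^⊗2 = [-11, 8, 0]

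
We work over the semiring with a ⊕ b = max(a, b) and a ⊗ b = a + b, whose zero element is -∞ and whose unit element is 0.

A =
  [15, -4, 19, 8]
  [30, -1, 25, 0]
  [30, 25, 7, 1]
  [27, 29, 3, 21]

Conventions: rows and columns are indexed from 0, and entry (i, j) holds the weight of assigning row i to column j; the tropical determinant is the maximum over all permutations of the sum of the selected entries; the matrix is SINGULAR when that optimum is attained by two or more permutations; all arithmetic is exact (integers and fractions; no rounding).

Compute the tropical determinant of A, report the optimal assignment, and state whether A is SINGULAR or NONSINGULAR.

σ = (0, 1, 2, 3): 15 + (-1) + 7 + 21 = 42
σ = (0, 1, 3, 2): 15 + (-1) + 1 + 3 = 18
σ = (0, 2, 1, 3): 15 + 25 + 25 + 21 = 86
σ = (0, 2, 3, 1): 15 + 25 + 1 + 29 = 70
σ = (0, 3, 1, 2): 15 + 0 + 25 + 3 = 43
σ = (0, 3, 2, 1): 15 + 0 + 7 + 29 = 51
σ = (1, 0, 2, 3): (-4) + 30 + 7 + 21 = 54
σ = (1, 0, 3, 2): (-4) + 30 + 1 + 3 = 30
σ = (1, 2, 0, 3): (-4) + 25 + 30 + 21 = 72
σ = (1, 2, 3, 0): (-4) + 25 + 1 + 27 = 49
σ = (1, 3, 0, 2): (-4) + 0 + 30 + 3 = 29
σ = (1, 3, 2, 0): (-4) + 0 + 7 + 27 = 30
σ = (2, 0, 1, 3): 19 + 30 + 25 + 21 = 95
σ = (2, 0, 3, 1): 19 + 30 + 1 + 29 = 79
σ = (2, 1, 0, 3): 19 + (-1) + 30 + 21 = 69
σ = (2, 1, 3, 0): 19 + (-1) + 1 + 27 = 46
σ = (2, 3, 0, 1): 19 + 0 + 30 + 29 = 78
σ = (2, 3, 1, 0): 19 + 0 + 25 + 27 = 71
σ = (3, 0, 1, 2): 8 + 30 + 25 + 3 = 66
σ = (3, 0, 2, 1): 8 + 30 + 7 + 29 = 74
σ = (3, 1, 0, 2): 8 + (-1) + 30 + 3 = 40
σ = (3, 1, 2, 0): 8 + (-1) + 7 + 27 = 41
σ = (3, 2, 0, 1): 8 + 25 + 30 + 29 = 92
σ = (3, 2, 1, 0): 8 + 25 + 25 + 27 = 85
Optimal value attained by: σ = (2, 0, 1, 3).
Answer: det⊕(A) = 95; verdict: NONSINGULAR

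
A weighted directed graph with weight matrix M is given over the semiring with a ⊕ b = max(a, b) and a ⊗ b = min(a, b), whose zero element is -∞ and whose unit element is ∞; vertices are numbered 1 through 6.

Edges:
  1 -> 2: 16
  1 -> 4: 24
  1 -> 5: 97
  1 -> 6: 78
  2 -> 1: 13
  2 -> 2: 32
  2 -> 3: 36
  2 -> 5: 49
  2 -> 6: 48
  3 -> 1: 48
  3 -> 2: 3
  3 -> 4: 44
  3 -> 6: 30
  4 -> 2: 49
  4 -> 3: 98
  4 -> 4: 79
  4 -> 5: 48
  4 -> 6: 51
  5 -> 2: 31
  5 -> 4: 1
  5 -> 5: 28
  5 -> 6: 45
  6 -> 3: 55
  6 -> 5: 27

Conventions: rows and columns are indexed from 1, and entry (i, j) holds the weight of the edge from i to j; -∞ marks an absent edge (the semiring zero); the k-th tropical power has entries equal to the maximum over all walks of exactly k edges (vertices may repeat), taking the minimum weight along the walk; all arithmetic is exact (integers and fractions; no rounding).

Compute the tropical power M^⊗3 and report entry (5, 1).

M^⊗2:
  [13, 31, 55, 24, 28, 45]
  [36, 32, 48, 36, 32, 45]
  [3, 44, 44, 44, 48, 48]
  [48, 49, 79, 79, 49, 51]
  [13, 31, 45, 1, 31, 31]
  [48, 27, -∞, 44, 27, 30]
M^⊗3:
  [48, 31, 45, 44, 31, 31]
  [48, 36, 45, 44, 36, 36]
  [44, 44, 48, 44, 44, 45]
  [48, 49, 79, 79, 49, 51]
  [45, 31, 31, 44, 31, 31]
  [13, 44, 44, 44, 48, 48]
Key observation: the optimum is the walk 5->6->3->1, with weight 45 min 55 min 48 = 45.
Optimal value attained by: walk 5->6->3->1.
Answer: (M^⊗3)[5][1] = 45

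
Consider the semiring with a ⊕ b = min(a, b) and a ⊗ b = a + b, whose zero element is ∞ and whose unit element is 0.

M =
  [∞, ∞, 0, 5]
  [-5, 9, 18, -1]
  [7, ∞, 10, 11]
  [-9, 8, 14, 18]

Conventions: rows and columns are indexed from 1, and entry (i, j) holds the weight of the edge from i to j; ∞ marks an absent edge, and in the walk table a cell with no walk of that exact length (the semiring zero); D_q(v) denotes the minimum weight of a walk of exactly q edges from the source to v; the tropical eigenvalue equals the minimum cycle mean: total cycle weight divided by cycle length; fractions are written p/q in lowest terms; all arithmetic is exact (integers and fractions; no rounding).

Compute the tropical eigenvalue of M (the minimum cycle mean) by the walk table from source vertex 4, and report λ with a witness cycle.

q=0: [∞, ∞, ∞, 0]
q=1: [-9, 8, 14, 18]
q=2: [3, 17, -9, -4]
q=3: [-13, 4, 1, 2]
q=4: [-7, 10, -13, -8]
Optimal cycle mean attained by: cycle 1->4->1, total 5 + (-9), length 2.
Answer: λ = -2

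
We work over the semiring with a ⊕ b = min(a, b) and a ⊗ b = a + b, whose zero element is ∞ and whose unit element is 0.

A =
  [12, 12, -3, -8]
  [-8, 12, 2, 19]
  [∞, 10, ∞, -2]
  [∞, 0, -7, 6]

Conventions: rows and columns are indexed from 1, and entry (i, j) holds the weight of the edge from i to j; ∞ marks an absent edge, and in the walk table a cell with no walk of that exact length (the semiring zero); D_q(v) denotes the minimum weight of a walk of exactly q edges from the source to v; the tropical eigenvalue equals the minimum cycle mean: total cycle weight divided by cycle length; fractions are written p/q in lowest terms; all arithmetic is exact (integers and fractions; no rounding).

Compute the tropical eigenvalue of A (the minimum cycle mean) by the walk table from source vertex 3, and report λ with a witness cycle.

q=0: [∞, ∞, 0, ∞]
q=1: [∞, 10, ∞, -2]
q=2: [2, -2, -9, 4]
q=3: [-10, 1, -3, -11]
q=4: [-7, -11, -18, -18]
Optimal cycle mean attained by: cycle 1->4->2->1, total (-8) + 0 + (-8), length 3.
Answer: λ = -16/3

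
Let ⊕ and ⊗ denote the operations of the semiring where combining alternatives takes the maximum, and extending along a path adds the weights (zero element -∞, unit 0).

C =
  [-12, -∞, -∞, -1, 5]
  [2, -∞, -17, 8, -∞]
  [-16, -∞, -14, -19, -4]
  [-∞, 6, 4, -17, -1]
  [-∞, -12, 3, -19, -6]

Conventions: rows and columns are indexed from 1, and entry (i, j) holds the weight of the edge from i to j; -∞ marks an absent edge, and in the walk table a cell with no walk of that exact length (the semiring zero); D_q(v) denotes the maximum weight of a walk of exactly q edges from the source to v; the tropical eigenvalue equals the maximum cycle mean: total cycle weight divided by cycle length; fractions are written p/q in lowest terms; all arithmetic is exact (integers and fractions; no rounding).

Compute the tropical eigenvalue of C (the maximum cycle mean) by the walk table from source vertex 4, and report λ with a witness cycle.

q=0: [-∞, -∞, -∞, 0, -∞]
q=1: [-∞, 6, 4, -17, -1]
q=2: [8, -11, 2, 14, 0]
q=3: [-4, 20, 18, 7, 13]
q=4: [22, 13, 16, 28, 14]
q=5: [15, 34, 32, 21, 27]
Optimal cycle mean attained by: cycle 2->4->2, total 8 + 6, length 2.
Answer: λ = 7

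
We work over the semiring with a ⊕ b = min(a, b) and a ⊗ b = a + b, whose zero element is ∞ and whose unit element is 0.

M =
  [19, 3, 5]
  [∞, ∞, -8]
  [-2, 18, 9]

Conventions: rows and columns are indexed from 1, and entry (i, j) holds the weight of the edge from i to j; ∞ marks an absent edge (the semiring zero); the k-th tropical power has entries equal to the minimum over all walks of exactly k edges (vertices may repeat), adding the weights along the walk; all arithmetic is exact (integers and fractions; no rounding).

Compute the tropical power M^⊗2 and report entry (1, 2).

M^⊗2:
  [3, 22, -5]
  [-10, 10, 1]
  [7, 1, 3]
Key observation: the optimum is the walk 1->1->2, with weight 19 + 3 = 22.
Optimal value attained by: walk 1->1->2.
Answer: (M^⊗2)[1][2] = 22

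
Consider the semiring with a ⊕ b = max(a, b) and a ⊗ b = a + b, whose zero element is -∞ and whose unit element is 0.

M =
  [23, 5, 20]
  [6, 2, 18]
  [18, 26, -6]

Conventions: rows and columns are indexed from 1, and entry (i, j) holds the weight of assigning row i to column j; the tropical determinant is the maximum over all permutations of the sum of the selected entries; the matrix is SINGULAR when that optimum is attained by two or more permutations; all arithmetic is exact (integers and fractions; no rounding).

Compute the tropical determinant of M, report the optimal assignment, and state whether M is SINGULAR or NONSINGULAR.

σ = (1, 2, 3): 23 + 2 + (-6) = 19
σ = (1, 3, 2): 23 + 18 + 26 = 67
σ = (2, 1, 3): 5 + 6 + (-6) = 5
σ = (2, 3, 1): 5 + 18 + 18 = 41
σ = (3, 1, 2): 20 + 6 + 26 = 52
σ = (3, 2, 1): 20 + 2 + 18 = 40
Optimal value attained by: σ = (1, 3, 2).
Answer: det⊕(M) = 67; verdict: NONSINGULAR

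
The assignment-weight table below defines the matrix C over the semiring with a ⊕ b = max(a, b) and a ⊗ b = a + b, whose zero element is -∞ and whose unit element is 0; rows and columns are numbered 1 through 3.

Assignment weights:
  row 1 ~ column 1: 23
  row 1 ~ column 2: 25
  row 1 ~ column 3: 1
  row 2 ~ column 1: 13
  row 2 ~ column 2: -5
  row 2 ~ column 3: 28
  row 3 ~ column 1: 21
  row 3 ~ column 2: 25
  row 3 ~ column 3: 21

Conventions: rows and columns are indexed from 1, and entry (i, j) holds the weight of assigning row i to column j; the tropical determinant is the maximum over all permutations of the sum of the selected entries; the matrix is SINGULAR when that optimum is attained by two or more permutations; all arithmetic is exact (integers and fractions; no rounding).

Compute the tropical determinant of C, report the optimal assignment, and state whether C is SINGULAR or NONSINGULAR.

σ = (1, 2, 3): 23 + (-5) + 21 = 39
σ = (1, 3, 2): 23 + 28 + 25 = 76
σ = (2, 1, 3): 25 + 13 + 21 = 59
σ = (2, 3, 1): 25 + 28 + 21 = 74
σ = (3, 1, 2): 1 + 13 + 25 = 39
σ = (3, 2, 1): 1 + (-5) + 21 = 17
Optimal value attained by: σ = (1, 3, 2).
Answer: det⊕(C) = 76; verdict: NONSINGULAR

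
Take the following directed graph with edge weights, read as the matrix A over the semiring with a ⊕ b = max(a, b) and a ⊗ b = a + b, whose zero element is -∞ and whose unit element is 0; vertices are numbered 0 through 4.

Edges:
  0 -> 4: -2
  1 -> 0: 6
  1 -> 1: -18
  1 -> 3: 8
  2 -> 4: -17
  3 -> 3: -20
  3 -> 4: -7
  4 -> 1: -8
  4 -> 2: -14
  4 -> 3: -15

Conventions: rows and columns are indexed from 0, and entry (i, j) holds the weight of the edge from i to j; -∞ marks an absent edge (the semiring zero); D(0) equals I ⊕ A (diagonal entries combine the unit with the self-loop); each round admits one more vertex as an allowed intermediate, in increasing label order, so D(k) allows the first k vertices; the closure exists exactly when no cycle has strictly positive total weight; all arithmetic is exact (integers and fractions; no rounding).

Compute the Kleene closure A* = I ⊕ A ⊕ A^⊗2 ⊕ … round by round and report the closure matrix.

D(0):
  [0, -∞, -∞, -∞, -2]
  [6, 0, -∞, 8, -∞]
  [-∞, -∞, 0, -∞, -17]
  [-∞, -∞, -∞, 0, -7]
  [-∞, -8, -14, -15, 0]
D(1):
  [0, -∞, -∞, -∞, -2]
  [6, 0, -∞, 8, 4]
  [-∞, -∞, 0, -∞, -17]
  [-∞, -∞, -∞, 0, -7]
  [-∞, -8, -14, -15, 0]
D(2):
  [0, -∞, -∞, -∞, -2]
  [6, 0, -∞, 8, 4]
  [-∞, -∞, 0, -∞, -17]
  [-∞, -∞, -∞, 0, -7]
  [-2, -8, -14, 0, 0]
D(3):
  [0, -∞, -∞, -∞, -2]
  [6, 0, -∞, 8, 4]
  [-∞, -∞, 0, -∞, -17]
  [-∞, -∞, -∞, 0, -7]
  [-2, -8, -14, 0, 0]
D(4):
  [0, -∞, -∞, -∞, -2]
  [6, 0, -∞, 8, 4]
  [-∞, -∞, 0, -∞, -17]
  [-∞, -∞, -∞, 0, -7]
  [-2, -8, -14, 0, 0]
D(5):
  [0, -10, -16, -2, -2]
  [6, 0, -10, 8, 4]
  [-19, -25, 0, -17, -17]
  [-9, -15, -21, 0, -7]
  [-2, -8, -14, 0, 0]
Answer: A* = [[0, -10, -16, -2, -2], [6, 0, -10, 8, 4], [-19, -25, 0, -17, -17], [-9, -15, -21, 0, -7], [-2, -8, -14, 0, 0]]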